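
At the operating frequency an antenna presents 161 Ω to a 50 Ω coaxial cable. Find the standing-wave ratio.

VSWR ≈ 3.22

Γ = (161 − 50)/(161 + 50) = 0.526
VSWR = (1 + 0.526)/(1 − 0.526)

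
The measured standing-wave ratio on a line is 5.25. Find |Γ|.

|Γ| ≈ 0.68

|Γ| = (S − 1)/(S + 1) = (5.25 − 1)/(5.25 + 1) = 4.25/6.25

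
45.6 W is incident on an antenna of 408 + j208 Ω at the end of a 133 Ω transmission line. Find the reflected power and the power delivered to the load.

|Γ| = |(275 + j208)/(541 + j208)| = 0.595
|Γ|² = 0.354
P_refl = |Γ|²·P_inc = 16.1 W, P_del = (1 − |Γ|²)·P_inc = 29.5 W

P_reflected ≈ 16.1 W; P_delivered ≈ 29.5 W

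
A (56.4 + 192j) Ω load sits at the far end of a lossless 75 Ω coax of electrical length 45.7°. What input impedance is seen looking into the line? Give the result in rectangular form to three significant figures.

tan(βl) = tan(45.7°) = 1.02
Z_in = Z_0·(Z_L + jZ_0·tanβl)/(Z_0 + jZ_L·tanβl)
     = 75·(56.4 + j269)/(-122 + j57.8)

Z_in ≈ 35.8 − j149 Ω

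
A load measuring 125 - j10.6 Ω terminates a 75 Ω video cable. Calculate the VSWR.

VSWR ≈ 1.69

Γ = (Z_L − Z_0)/(Z_L + Z_0) = (50 − j10.6)/(200 − j10.6)
|Γ| = 51.1/200 = 0.255
VSWR = (1 + |Γ|)/(1 − |Γ|) = 1.26/0.745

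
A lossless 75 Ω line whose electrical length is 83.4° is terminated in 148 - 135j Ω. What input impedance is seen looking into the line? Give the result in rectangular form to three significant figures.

Z_in ≈ 19.8 + j10.6 Ω

tan(βl) = tan(83.4°) = 8.64
Z_in = Z_0·(Z_L + jZ_0·tanβl)/(Z_0 + jZ_L·tanβl)
     = 75·(148 + j513)/(1240 + j1280)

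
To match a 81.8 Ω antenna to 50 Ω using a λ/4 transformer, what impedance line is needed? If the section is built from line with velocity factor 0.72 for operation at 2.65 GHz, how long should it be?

Z_qwt ≈ 64 Ω; length ≈ 2.04 cm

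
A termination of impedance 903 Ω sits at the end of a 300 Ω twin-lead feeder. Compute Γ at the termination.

Γ = 0.501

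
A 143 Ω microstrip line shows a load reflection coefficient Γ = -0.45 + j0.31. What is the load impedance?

Z_L ≈ 45.6 + j40.3 Ω

Z_L = Z_0·(1 + Γ)/(1 − Γ) = 143·(0.55 + j0.31)/(1.45 − j0.31)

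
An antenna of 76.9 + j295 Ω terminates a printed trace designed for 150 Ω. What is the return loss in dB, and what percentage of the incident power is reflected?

RL ≈ 1.76 dB; 66.7% of incident power reflected

Γ = (-73.1 + j295)/(226.9 + j295), |Γ| = 0.817
RL = −20·log₁₀(0.817) = 1.76 dB
P_refl/P_inc = |Γ|² = 0.667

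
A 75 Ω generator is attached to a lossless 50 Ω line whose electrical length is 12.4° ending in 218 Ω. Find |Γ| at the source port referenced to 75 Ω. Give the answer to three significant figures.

|Γ| ≈ 0.51

tan(βl) = 0.22
Z_in = Z_0·(Z_L + jZ_0·tanβl)/(Z_0 + jZ_L·tanβl) = 119 − j103 Ω
Γ_s = (Z_in − Z_s)/(Z_in + Z_s) = (44.1 − j103)/(194 − j103), |Γ_s| = 0.51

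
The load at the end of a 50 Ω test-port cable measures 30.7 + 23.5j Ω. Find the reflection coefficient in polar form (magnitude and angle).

Γ = (Z_L − Z_0)/(Z_L + Z_0) = (-19.3 + j23.5)/(80.7 + j23.5)
|Γ| = 30.4/84.1 = 0.362

Γ ≈ 0.362 ∠ 113°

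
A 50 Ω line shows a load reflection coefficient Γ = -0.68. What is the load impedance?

Z_L = Z_0·(1 + Γ)/(1 − Γ) = 50·(0.32)/(1.68)

Z_L ≈ 9.52 Ω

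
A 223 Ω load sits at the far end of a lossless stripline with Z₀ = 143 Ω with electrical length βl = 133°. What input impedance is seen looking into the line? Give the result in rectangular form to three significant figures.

Z_in ≈ 126 + j57.8 Ω

tan(βl) = tan(133°) = -1.07
Z_in = Z_0·(Z_L + jZ_0·tanβl)/(Z_0 + jZ_L·tanβl)
     = 143·(223 − j153)/(143 − j239)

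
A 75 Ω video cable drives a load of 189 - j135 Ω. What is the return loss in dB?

Γ = (114 − j135)/(264 − j135), |Γ| = 0.596
RL = −20·log₁₀|Γ| = −20·log₁₀(0.596)

RL ≈ 4.5 dB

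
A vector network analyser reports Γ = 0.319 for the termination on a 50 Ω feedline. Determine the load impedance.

Z_L ≈ 96.8 Ω

Z_L = Z_0·(1 + Γ)/(1 − Γ) = 50·(1.32)/(0.681)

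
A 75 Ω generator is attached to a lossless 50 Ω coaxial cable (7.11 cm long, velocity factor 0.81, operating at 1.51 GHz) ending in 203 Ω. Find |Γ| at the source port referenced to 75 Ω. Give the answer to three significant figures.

|Γ| ≈ 0.52

λ = v/f = 0.81·c / 1.51 GHz = 0.161 m
βl = 2π·l/λ = 2π × 0.442 = 159°
tan(βl) = -0.383
Z_in = Z_0·(Z_L + jZ_0·tanβl)/(Z_0 + jZ_L·tanβl) = 68.1 + j86.8 Ω
Γ_s = (Z_in − Z_s)/(Z_in + Z_s) = (-6.85 + j86.8)/(143 + j86.8), |Γ_s| = 0.52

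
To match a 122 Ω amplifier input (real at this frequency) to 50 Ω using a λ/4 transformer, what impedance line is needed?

Z_qwt ≈ 78.1 Ω

Z_qwt = √(Z_0·R_L) = √(50 × 122) = √6100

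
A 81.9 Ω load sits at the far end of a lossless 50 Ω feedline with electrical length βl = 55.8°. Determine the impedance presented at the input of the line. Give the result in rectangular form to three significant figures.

Z_in ≈ 38.1 − j18.2 Ω

tan(βl) = tan(55.8°) = 1.47
Z_in = Z_0·(Z_L + jZ_0·tanβl)/(Z_0 + jZ_L·tanβl)
     = 50·(81.9 + j73.6)/(50 + j121)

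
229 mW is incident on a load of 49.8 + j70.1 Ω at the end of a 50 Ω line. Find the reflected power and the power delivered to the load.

|Γ| = |(-0.2 + j70.1)/(99.8 + j70.1)| = 0.575
|Γ|² = 0.33
P_refl = |Γ|²·P_inc = 75.7 mW, P_del = (1 − |Γ|²)·P_inc = 153 mW

P_reflected ≈ 75.7 mW; P_delivered ≈ 153 mW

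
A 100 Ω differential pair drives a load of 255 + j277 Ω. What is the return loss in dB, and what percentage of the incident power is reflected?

Γ = (155 + j277)/(355 + j277), |Γ| = 0.705
RL = −20·log₁₀(0.705) = 3.04 dB
P_refl/P_inc = |Γ|² = 0.497

RL ≈ 3.04 dB; 49.7% of incident power reflected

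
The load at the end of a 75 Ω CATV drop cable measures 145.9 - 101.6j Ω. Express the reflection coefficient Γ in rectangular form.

Γ = (Z_L − Z_0)/(Z_L + Z_0) = (70.9 − j101.6)/(220.9 − j101.6)

Γ ≈ 0.44 − j0.258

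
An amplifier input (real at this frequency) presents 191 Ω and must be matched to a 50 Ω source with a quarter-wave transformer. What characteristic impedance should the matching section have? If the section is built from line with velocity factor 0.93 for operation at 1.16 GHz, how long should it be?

Z_qwt = √(Z_0·R_L) = √(50 × 191) = √9550
λ = 0.93·c/f = 0.241 m, so l = λ/4 = 0.0601 m

Z_qwt ≈ 97.7 Ω; length ≈ 6.01 cm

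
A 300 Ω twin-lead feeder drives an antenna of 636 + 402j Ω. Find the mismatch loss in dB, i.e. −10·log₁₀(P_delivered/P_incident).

mismatch loss ≈ 1.33 dB

Γ = (336 + j402)/(936 + j402), |Γ| = 0.514
|Γ|² = 0.265, so P_del/P_inc = 1 − |Γ|² = 0.735
ML = −10·log₁₀(1 − |Γ|²)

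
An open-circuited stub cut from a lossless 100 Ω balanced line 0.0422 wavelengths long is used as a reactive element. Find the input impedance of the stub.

Z_in ≈ −j368 Ω

βl = 2π × 0.0422 = 15.2°
tan(βl) = 0.272
For an open-circuited stub, Z_in = −jZ_0·cot(βl) = −jZ_0/tan(βl)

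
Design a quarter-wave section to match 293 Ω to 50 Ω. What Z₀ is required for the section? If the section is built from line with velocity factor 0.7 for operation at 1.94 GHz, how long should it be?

Z_qwt ≈ 121 Ω; length ≈ 2.71 cm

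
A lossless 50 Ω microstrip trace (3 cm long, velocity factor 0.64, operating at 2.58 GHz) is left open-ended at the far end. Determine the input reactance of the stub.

λ = v/f = 0.64·c / 2.58 GHz = 0.0744 m
βl = 2π·l/λ = 2π × 0.403 = 145°
tan(βl) = -0.697
For an open-ended stub, Z_in = −jZ_0·cot(βl) = −jZ_0/tan(βl)

X_in ≈ 71.7 Ω (inductive)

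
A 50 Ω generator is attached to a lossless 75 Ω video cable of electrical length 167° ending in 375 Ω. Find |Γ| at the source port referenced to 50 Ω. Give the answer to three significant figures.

tan(βl) = -0.231
Z_in = Z_0·(Z_L + jZ_0·tanβl)/(Z_0 + jZ_L·tanβl) = 169 + j178 Ω
Γ_s = (Z_in − Z_s)/(Z_in + Z_s) = (119 + j178)/(219 + j178), |Γ_s| = 0.759

|Γ| ≈ 0.759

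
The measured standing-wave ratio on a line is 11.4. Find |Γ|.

|Γ| ≈ 0.839

|Γ| = (S − 1)/(S + 1) = (11.4 − 1)/(11.4 + 1) = 10.4/12.4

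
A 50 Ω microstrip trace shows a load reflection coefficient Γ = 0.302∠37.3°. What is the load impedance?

Z_L = Z_0·(1 + Γ)/(1 − Γ) = 50·(1.24 + j0.183)/(0.76 − j0.183)

Z_L ≈ 74.4 + j30 Ω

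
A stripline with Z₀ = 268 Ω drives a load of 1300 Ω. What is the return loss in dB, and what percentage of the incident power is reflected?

RL ≈ 3.63 dB; 43.3% of incident power reflected

Γ = (1300 − 268)/(1300 + 268) = 0.658
RL = −20·log₁₀(0.658) = 3.63 dB
P_refl/P_inc = |Γ|² = 0.433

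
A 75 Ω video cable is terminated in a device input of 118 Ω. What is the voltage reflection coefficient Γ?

Γ = (Z_L − Z_0)/(Z_L + Z_0) = (118 − 75)/(118 + 75) = 43/193

Γ = 0.223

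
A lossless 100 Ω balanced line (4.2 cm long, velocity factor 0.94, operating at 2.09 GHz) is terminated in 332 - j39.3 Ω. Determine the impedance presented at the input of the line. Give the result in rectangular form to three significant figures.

λ = v/f = 0.94·c / 2.09 GHz = 0.135 m
βl = 2π·l/λ = 2π × 0.311 = 112°
tan(βl) = tan(112°) = -2.47
Z_in = Z_0·(Z_L + jZ_0·tanβl)/(Z_0 + jZ_L·tanβl)
     = 100·(332 − j286)/(3.02 − j819)

Z_in ≈ 35.1 + j40.4 Ω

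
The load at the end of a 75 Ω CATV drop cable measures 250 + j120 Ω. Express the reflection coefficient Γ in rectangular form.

Γ ≈ 0.594 + j0.15

Γ = (Z_L − Z_0)/(Z_L + Z_0) = (175 + j120)/(325 + j120)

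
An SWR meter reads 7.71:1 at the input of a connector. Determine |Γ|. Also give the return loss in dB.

|Γ| ≈ 0.77; return loss ≈ 2.27 dB

|Γ| = (S − 1)/(S + 1) = (7.71 − 1)/(7.71 + 1) = 6.71/8.71
RL = −20·log₁₀|Γ| = −20·log₁₀(0.77)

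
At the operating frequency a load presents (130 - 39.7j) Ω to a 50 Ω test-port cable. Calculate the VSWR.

VSWR ≈ 2.88

Γ = (Z_L − Z_0)/(Z_L + Z_0) = (80 − j39.7)/(180 − j39.7)
|Γ| = 89.3/184 = 0.485
VSWR = (1 + |Γ|)/(1 − |Γ|) = 1.48/0.515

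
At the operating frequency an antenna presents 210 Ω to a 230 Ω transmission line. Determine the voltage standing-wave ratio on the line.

VSWR ≈ 1.1

Γ = (210 − 230)/(210 + 230) = -0.0455
VSWR = (1 + 0.0455)/(1 − 0.0455)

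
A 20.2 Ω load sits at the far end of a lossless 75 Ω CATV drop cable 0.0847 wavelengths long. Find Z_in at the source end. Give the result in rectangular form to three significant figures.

Z_in ≈ 26.5 + j40 Ω

βl = 2π × 0.0847 = 30.5°
tan(βl) = tan(30.5°) = 0.589
Z_in = Z_0·(Z_L + jZ_0·tanβl)/(Z_0 + jZ_L·tanβl)
     = 75·(20.2 + j44.2)/(75 + j11.9)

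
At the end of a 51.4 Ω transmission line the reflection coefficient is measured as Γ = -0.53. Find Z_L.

Z_L ≈ 15.8 Ω

Z_L = Z_0·(1 + Γ)/(1 − Γ) = 51.4·(0.47)/(1.53)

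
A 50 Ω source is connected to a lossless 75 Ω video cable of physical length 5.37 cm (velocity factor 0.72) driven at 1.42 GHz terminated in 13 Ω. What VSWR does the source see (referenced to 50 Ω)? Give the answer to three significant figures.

λ = v/f = 0.72·c / 1.42 GHz = 0.152 m
βl = 2π·l/λ = 2π × 0.353 = 127°
tan(βl) = -1.32
Z_in = Z_0·(Z_L + jZ_0·tanβl)/(Z_0 + jZ_L·tanβl) = 34 − j91.4 Ω
Γ_s = (Z_in − Z_s)/(Z_in + Z_s) = (-16 − j91.4)/(84 − j91.4), |Γ_s| = 0.748
VSWR = (1 + |Γ_s|)/(1 − |Γ_s|)

VSWR ≈ 6.93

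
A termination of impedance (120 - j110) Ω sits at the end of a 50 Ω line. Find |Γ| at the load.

Γ = (Z_L − Z_0)/(Z_L + Z_0) = (70 − j110)/(170 − j110)
|Γ| = 130/202

|Γ| ≈ 0.644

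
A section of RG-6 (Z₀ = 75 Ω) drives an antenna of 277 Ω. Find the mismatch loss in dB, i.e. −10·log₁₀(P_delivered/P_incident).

mismatch loss ≈ 1.73 dB

Γ = (277 − 75)/(277 + 75) = 0.574
|Γ|² = 0.329, so P_del/P_inc = 1 − |Γ|² = 0.671
ML = −10·log₁₀(1 − |Γ|²)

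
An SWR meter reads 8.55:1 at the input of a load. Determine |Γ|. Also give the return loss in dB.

|Γ| ≈ 0.791; return loss ≈ 2.04 dB

|Γ| = (S − 1)/(S + 1) = (8.55 − 1)/(8.55 + 1) = 7.55/9.55
RL = −20·log₁₀|Γ| = −20·log₁₀(0.791)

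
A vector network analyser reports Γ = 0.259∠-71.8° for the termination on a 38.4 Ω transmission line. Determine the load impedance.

Z_L ≈ 39.6 − j20.9 Ω

Z_L = Z_0·(1 + Γ)/(1 − Γ) = 38.4·(1.08 − j0.246)/(0.919 + j0.246)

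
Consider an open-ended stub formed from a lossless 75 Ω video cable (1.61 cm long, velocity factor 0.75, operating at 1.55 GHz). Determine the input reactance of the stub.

λ = v/f = 0.75·c / 1.55 GHz = 0.145 m
βl = 2π·l/λ = 2π × 0.111 = 39.9°
tan(βl) = 0.837
For an open-ended stub, Z_in = −jZ_0·cot(βl) = −jZ_0/tan(βl)

X_in ≈ -89.6 Ω (capacitive)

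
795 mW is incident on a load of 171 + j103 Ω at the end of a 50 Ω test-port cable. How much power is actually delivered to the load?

P_delivered ≈ 457 mW

|Γ| = |(121 + j103)/(221 + j103)| = 0.652
|Γ|² = 0.425
P_refl = |Γ|²·P_inc = 338 mW, P_del = (1 − |Γ|²)·P_inc = 457 mW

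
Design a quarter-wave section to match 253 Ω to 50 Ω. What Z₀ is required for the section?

Z_qwt ≈ 112 Ω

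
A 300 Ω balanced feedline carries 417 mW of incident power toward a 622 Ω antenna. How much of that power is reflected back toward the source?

P_reflected ≈ 50.9 mW

Γ = (622 − 300)/(622 + 300) = 0.349
|Γ|² = 0.122
P_refl = |Γ|²·P_inc = 50.9 mW, P_del = (1 − |Γ|²)·P_inc = 366 mW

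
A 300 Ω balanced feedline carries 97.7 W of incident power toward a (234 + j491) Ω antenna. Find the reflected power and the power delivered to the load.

|Γ| = |(-66 + j491)/(534 + j491)| = 0.683
|Γ|² = 0.466
P_refl = |Γ|²·P_inc = 45.6 W, P_del = (1 − |Γ|²)·P_inc = 52.1 W

P_reflected ≈ 45.6 W; P_delivered ≈ 52.1 W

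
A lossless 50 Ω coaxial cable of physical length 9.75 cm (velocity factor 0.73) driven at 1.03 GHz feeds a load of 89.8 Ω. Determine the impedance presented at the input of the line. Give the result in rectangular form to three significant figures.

Z_in ≈ 78.3 + j24.1 Ω

λ = v/f = 0.73·c / 1.03 GHz = 0.213 m
βl = 2π·l/λ = 2π × 0.459 = 165°
tan(βl) = tan(165°) = -0.266
Z_in = Z_0·(Z_L + jZ_0·tanβl)/(Z_0 + jZ_L·tanβl)
     = 50·(89.8 − j13.3)/(50 − j23.9)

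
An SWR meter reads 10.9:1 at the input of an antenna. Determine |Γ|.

|Γ| = (S − 1)/(S + 1) = (10.9 − 1)/(10.9 + 1) = 9.9/11.9

|Γ| ≈ 0.832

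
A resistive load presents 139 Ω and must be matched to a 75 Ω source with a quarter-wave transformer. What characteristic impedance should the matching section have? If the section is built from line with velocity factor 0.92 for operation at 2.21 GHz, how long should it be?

Z_qwt ≈ 102 Ω; length ≈ 3.12 cm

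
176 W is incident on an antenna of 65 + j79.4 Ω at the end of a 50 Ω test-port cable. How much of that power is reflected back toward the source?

P_reflected ≈ 58.8 W

|Γ| = |(15 + j79.4)/(115 + j79.4)| = 0.578
|Γ|² = 0.334
P_refl = |Γ|²·P_inc = 58.8 W, P_del = (1 − |Γ|²)·P_inc = 117 W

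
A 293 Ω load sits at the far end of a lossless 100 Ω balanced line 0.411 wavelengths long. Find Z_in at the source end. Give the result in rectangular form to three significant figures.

Z_in ≈ 93.5 + j109 Ω

βl = 2π × 0.411 = 148°
tan(βl) = tan(148°) = -0.626
Z_in = Z_0·(Z_L + jZ_0·tanβl)/(Z_0 + jZ_L·tanβl)
     = 100·(293 − j62.6)/(100 − j183)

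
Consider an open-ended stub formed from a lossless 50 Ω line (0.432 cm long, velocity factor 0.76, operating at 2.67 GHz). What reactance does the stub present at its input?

λ = v/f = 0.76·c / 2.67 GHz = 0.0854 m
βl = 2π·l/λ = 2π × 0.0506 = 18.2°
tan(βl) = 0.329
For an open-ended stub, Z_in = −jZ_0·cot(βl) = −jZ_0/tan(βl)

X_in ≈ -152 Ω (capacitive)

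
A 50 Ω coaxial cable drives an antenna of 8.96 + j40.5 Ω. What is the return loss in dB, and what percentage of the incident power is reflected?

RL ≈ 1.87 dB; 65% of incident power reflected

Γ = (-41.04 + j40.5)/(58.96 + j40.5), |Γ| = 0.806
RL = −20·log₁₀(0.806) = 1.87 dB
P_refl/P_inc = |Γ|² = 0.65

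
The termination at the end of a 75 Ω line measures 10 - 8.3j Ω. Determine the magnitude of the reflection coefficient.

Γ = (Z_L − Z_0)/(Z_L + Z_0) = (-65 − j8.3)/(85 − j8.3)
|Γ| = 65.5/85.4

|Γ| ≈ 0.767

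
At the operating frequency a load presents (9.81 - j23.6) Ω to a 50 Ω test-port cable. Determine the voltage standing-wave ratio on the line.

VSWR ≈ 6.27

Γ = (Z_L − Z_0)/(Z_L + Z_0) = (-40.19 − j23.6)/(59.81 − j23.6)
|Γ| = 46.6/64.3 = 0.725
VSWR = (1 + |Γ|)/(1 − |Γ|) = 1.72/0.275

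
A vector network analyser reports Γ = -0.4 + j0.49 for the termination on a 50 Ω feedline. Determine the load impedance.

Z_L ≈ 13.6 + j22.3 Ω

Z_L = Z_0·(1 + Γ)/(1 − Γ) = 50·(0.6 + j0.49)/(1.4 − j0.49)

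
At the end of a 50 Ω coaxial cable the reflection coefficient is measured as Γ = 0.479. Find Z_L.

Z_L ≈ 142 Ω

Z_L = Z_0·(1 + Γ)/(1 − Γ) = 50·(1.48)/(0.521)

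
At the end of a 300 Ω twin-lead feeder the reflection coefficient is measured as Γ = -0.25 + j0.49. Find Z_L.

Z_L = Z_0·(1 + Γ)/(1 − Γ) = 300·(0.75 + j0.49)/(1.25 − j0.49)

Z_L ≈ 116 + j163 Ω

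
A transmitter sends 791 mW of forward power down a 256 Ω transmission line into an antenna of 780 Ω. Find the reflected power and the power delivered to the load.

Γ = (780 − 256)/(780 + 256) = 0.506
|Γ|² = 0.256
P_refl = |Γ|²·P_inc = 202 mW, P_del = (1 − |Γ|²)·P_inc = 589 mW

P_reflected ≈ 202 mW; P_delivered ≈ 589 mW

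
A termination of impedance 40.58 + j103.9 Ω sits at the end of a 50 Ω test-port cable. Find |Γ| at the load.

Γ = (Z_L − Z_0)/(Z_L + Z_0) = (-9.42 + j103.9)/(90.58 + j103.9)
|Γ| = 104/138

|Γ| ≈ 0.757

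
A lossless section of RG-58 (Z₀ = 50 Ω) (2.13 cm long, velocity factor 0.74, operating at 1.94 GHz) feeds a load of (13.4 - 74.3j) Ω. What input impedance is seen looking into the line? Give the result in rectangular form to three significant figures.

λ = v/f = 0.74·c / 1.94 GHz = 0.114 m
βl = 2π·l/λ = 2π × 0.186 = 67°
tan(βl) = tan(67°) = 2.36
Z_in = Z_0·(Z_L + jZ_0·tanβl)/(Z_0 + jZ_L·tanβl)
     = 50·(13.4 + j43.5)/(225 + j31.6)

Z_in ≈ 4.25 + j9.07 Ω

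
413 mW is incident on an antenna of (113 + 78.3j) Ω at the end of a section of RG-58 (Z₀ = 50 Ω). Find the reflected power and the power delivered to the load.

P_reflected ≈ 128 mW; P_delivered ≈ 285 mW

|Γ| = |(63 + j78.3)/(163 + j78.3)| = 0.556
|Γ|² = 0.309
P_refl = |Γ|²·P_inc = 128 mW, P_del = (1 − |Γ|²)·P_inc = 285 mW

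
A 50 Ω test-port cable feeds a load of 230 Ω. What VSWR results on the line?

VSWR ≈ 4.6

Γ = (230 − 50)/(230 + 50) = 0.643
VSWR = (1 + 0.643)/(1 − 0.643)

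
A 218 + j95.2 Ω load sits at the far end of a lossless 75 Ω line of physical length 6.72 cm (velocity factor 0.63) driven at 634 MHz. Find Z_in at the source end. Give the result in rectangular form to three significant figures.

λ = v/f = 0.63·c / 634 MHz = 0.298 m
βl = 2π·l/λ = 2π × 0.225 = 81.2°
tan(βl) = tan(81.2°) = 6.42
Z_in = Z_0·(Z_L + jZ_0·tanβl)/(Z_0 + jZ_L·tanβl)
     = 75·(218 + j577)/(-537 + j1400)

Z_in ≈ 23 − j20.5 Ω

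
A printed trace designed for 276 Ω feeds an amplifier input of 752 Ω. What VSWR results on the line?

VSWR ≈ 2.72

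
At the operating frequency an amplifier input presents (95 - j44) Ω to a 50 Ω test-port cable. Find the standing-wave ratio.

Γ = (Z_L − Z_0)/(Z_L + Z_0) = (45 − j44)/(145 − j44)
|Γ| = 62.9/152 = 0.415
VSWR = (1 + |Γ|)/(1 − |Γ|) = 1.42/0.585

VSWR ≈ 2.42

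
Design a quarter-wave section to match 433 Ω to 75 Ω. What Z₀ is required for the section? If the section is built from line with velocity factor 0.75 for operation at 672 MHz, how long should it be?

Z_qwt = √(Z_0·R_L) = √(75 × 433) = √32480
λ = 0.75·c/f = 0.335 m, so l = λ/4 = 0.0837 m

Z_qwt ≈ 180 Ω; length ≈ 8.37 cm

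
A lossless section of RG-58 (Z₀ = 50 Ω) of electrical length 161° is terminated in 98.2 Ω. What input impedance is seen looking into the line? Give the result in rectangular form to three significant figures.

tan(βl) = tan(161°) = -0.344
Z_in = Z_0·(Z_L + jZ_0·tanβl)/(Z_0 + jZ_L·tanβl)
     = 50·(98.2 − j17.2)/(50 − j33.8)

Z_in ≈ 75.4 + j33.8 Ω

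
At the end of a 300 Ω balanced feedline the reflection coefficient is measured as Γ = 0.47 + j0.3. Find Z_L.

Z_L = Z_0·(1 + Γ)/(1 − Γ) = 300·(1.47 + j0.3)/(0.53 − j0.3)

Z_L ≈ 557 + j485 Ω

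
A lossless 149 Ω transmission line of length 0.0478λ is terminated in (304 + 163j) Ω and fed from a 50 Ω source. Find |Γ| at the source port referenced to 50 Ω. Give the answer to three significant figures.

βl = 2π × 0.0478 = 17.2°
tan(βl) = 0.31
Z_in = Z_0·(Z_L + jZ_0·tanβl)/(Z_0 + jZ_L·tanβl) = 398 − j64.3 Ω
Γ_s = (Z_in − Z_s)/(Z_in + Z_s) = (348 − j64.3)/(448 − j64.3), |Γ_s| = 0.782

|Γ| ≈ 0.782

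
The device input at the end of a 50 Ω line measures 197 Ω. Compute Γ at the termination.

Γ = 0.595

Γ = (Z_L − Z_0)/(Z_L + Z_0) = (197 − 50)/(197 + 50) = 147/247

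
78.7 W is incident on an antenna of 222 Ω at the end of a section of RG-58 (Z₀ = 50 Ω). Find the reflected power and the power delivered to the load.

P_reflected ≈ 31.5 W; P_delivered ≈ 47.2 W

Γ = (222 − 50)/(222 + 50) = 0.632
|Γ|² = 0.4
P_refl = |Γ|²·P_inc = 31.5 W, P_del = (1 − |Γ|²)·P_inc = 47.2 W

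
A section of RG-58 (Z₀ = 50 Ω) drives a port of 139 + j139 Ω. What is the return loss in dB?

Γ = (89 + j139)/(189 + j139), |Γ| = 0.704
RL = −20·log₁₀|Γ| = −20·log₁₀(0.704)

RL ≈ 3.05 dB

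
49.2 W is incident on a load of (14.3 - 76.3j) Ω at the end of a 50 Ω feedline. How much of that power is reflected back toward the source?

P_reflected ≈ 35.1 W

|Γ| = |(-35.7 − j76.3)/(64.3 − j76.3)| = 0.844
|Γ|² = 0.713
P_refl = |Γ|²·P_inc = 35.1 W, P_del = (1 − |Γ|²)·P_inc = 14.1 W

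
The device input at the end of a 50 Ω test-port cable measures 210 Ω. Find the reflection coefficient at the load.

Γ = (Z_L − Z_0)/(Z_L + Z_0) = (210 − 50)/(210 + 50) = 160/260

Γ = 0.615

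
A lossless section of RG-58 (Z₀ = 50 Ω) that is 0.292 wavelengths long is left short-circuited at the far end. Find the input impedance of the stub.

Z_in ≈ −j185 Ω

βl = 2π × 0.292 = 105°
tan(βl) = -3.7
For a short-circuited stub, Z_in = jZ_0·tan(βl)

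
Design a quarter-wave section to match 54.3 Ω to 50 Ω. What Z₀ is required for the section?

Z_qwt ≈ 52.1 Ω

Z_qwt = √(Z_0·R_L) = √(50 × 54.3) = √2715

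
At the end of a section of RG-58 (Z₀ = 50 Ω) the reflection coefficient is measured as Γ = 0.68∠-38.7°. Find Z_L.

Z_L = Z_0·(1 + Γ)/(1 − Γ) = 50·(1.53 − j0.425)/(0.469 + j0.425)

Z_L ≈ 67 − j106 Ω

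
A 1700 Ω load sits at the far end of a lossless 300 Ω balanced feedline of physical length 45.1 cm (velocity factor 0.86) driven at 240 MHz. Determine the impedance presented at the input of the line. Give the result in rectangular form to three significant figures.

Z_in ≈ 205 + j477 Ω

λ = v/f = 0.86·c / 240 MHz = 1.07 m
βl = 2π·l/λ = 2π × 0.42 = 151°
tan(βl) = tan(151°) = -0.554
Z_in = Z_0·(Z_L + jZ_0·tanβl)/(Z_0 + jZ_L·tanβl)
     = 300·(1700 − j166)/(300 − j941)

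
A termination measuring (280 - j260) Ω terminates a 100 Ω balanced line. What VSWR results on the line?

VSWR ≈ 5.39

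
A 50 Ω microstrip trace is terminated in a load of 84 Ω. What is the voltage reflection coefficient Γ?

Γ = (Z_L − Z_0)/(Z_L + Z_0) = (84 − 50)/(84 + 50) = 34/134

Γ = 0.254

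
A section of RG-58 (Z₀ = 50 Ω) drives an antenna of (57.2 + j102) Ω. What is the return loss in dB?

Γ = (7.2 + j102)/(107.2 + j102), |Γ| = 0.691
RL = −20·log₁₀|Γ| = −20·log₁₀(0.691)

RL ≈ 3.21 dB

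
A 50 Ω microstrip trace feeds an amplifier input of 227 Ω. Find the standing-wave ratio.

Γ = (227 − 50)/(227 + 50) = 0.639
VSWR = (1 + 0.639)/(1 − 0.639)

VSWR ≈ 4.54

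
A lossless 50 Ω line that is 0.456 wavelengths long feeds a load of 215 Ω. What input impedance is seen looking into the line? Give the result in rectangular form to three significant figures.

Z_in ≈ 93.4 + j99.7 Ω

βl = 2π × 0.456 = 164°
tan(βl) = tan(164°) = -0.284
Z_in = Z_0·(Z_L + jZ_0·tanβl)/(Z_0 + jZ_L·tanβl)
     = 50·(215 − j14.2)/(50 − j61)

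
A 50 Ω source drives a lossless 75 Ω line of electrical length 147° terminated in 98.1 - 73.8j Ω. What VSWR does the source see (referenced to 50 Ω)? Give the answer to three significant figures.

VSWR ≈ 3.56

tan(βl) = -0.649
Z_in = Z_0·(Z_L + jZ_0·tanβl)/(Z_0 + jZ_L·tanβl) = 164 + j45.9 Ω
Γ_s = (Z_in − Z_s)/(Z_in + Z_s) = (114 + j45.9)/(214 + j45.9), |Γ_s| = 0.561
VSWR = (1 + |Γ_s|)/(1 − |Γ_s|)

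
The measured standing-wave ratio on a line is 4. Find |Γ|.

|Γ| ≈ 0.6

|Γ| = (S − 1)/(S + 1) = (4 − 1)/(4 + 1) = 3/5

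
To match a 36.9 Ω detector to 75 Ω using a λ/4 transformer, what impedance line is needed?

Z_qwt = √(Z_0·R_L) = √(75 × 36.9) = √2768

Z_qwt ≈ 52.6 Ω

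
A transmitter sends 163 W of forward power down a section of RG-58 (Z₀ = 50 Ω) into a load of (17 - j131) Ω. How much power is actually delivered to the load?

P_delivered ≈ 25.6 W

|Γ| = |(-33 − j131)/(67 − j131)| = 0.918
|Γ|² = 0.843
P_refl = |Γ|²·P_inc = 137 W, P_del = (1 − |Γ|²)·P_inc = 25.6 W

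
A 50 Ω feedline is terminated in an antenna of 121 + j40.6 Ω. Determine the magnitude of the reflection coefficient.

|Γ| ≈ 0.465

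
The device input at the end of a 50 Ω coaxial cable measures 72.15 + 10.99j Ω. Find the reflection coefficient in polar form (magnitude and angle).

Γ ≈ 0.202 ∠ 21.2°

Γ = (Z_L − Z_0)/(Z_L + Z_0) = (22.15 + j10.99)/(122.2 + j10.99)
|Γ| = 24.7/123 = 0.202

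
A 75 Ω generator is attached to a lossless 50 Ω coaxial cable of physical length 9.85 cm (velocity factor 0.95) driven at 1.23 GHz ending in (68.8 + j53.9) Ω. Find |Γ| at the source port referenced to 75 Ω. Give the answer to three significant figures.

|Γ| ≈ 0.503

λ = v/f = 0.95·c / 1.23 GHz = 0.232 m
βl = 2π·l/λ = 2π × 0.425 = 153°
tan(βl) = -0.509
Z_in = Z_0·(Z_L + jZ_0·tanβl)/(Z_0 + jZ_L·tanβl) = 30 + j31.9 Ω
Γ_s = (Z_in − Z_s)/(Z_in + Z_s) = (-45 + j31.9)/(105 + j31.9), |Γ_s| = 0.503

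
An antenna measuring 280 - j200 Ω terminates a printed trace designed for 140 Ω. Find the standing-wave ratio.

VSWR ≈ 3.21

Γ = (Z_L − Z_0)/(Z_L + Z_0) = (140 − j200)/(420 − j200)
|Γ| = 244/465 = 0.525
VSWR = (1 + |Γ|)/(1 − |Γ|) = 1.52/0.475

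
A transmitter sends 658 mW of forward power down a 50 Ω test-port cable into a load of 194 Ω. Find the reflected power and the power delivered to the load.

P_reflected ≈ 229 mW; P_delivered ≈ 429 mW

Γ = (194 − 50)/(194 + 50) = 0.59
|Γ|² = 0.348
P_refl = |Γ|²·P_inc = 229 mW, P_del = (1 − |Γ|²)·P_inc = 429 mW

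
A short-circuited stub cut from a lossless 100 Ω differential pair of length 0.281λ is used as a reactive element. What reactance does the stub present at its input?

βl = 2π × 0.281 = 101°
tan(βl) = -5.07
For a short-circuited stub, Z_in = jZ_0·tan(βl)

X_in ≈ -507 Ω (capacitive)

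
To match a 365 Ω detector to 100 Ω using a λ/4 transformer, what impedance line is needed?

Z_qwt = √(Z_0·R_L) = √(100 × 365) = √36500

Z_qwt ≈ 191 Ω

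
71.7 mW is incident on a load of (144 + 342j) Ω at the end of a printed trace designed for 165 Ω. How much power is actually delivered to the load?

P_delivered ≈ 32.1 mW

|Γ| = |(-21 + j342)/(309 + j342)| = 0.743
|Γ|² = 0.553
P_refl = |Γ|²·P_inc = 39.6 mW, P_del = (1 − |Γ|²)·P_inc = 32.1 mW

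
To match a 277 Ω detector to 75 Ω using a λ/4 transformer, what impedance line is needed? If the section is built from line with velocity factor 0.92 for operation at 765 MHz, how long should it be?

Z_qwt = √(Z_0·R_L) = √(75 × 277) = √20780
λ = 0.92·c/f = 0.361 m, so l = λ/4 = 0.0902 m

Z_qwt ≈ 144 Ω; length ≈ 9.02 cm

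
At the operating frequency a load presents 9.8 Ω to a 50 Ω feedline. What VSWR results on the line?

VSWR ≈ 5.1

Γ = (9.8 − 50)/(9.8 + 50) = -0.672
VSWR = (1 + 0.672)/(1 − 0.672)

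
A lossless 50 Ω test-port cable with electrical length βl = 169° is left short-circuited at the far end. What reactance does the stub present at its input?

X_in ≈ -9.72 Ω (capacitive)

tan(βl) = -0.194
For a short-circuited stub, Z_in = jZ_0·tan(βl)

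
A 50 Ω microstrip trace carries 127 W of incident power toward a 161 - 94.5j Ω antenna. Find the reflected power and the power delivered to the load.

P_reflected ≈ 50.5 W; P_delivered ≈ 76.5 W

|Γ| = |(111 − j94.5)/(211 − j94.5)| = 0.631
|Γ|² = 0.398
P_refl = |Γ|²·P_inc = 50.5 W, P_del = (1 − |Γ|²)·P_inc = 76.5 W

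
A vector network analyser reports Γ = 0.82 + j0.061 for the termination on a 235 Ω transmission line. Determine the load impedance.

Z_L ≈ 2110 + j794 Ω

Z_L = Z_0·(1 + Γ)/(1 − Γ) = 235·(1.82 + j0.061)/(0.18 − j0.061)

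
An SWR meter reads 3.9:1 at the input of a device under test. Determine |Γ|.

|Γ| ≈ 0.592

|Γ| = (S − 1)/(S + 1) = (3.9 − 1)/(3.9 + 1) = 2.9/4.9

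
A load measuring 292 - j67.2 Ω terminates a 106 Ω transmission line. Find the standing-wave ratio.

Γ = (Z_L − Z_0)/(Z_L + Z_0) = (186 − j67.2)/(398 − j67.2)
|Γ| = 198/404 = 0.49
VSWR = (1 + |Γ|)/(1 − |Γ|) = 1.49/0.51

VSWR ≈ 2.92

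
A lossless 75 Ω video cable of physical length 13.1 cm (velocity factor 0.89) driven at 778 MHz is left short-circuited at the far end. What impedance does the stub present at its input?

λ = v/f = 0.89·c / 778 MHz = 0.343 m
βl = 2π·l/λ = 2π × 0.382 = 137°
tan(βl) = -0.919
For a short-circuited stub, Z_in = jZ_0·tan(βl)

Z_in ≈ −j68.9 Ω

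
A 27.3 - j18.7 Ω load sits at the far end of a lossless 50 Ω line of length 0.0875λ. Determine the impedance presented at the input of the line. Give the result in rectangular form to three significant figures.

Z_in ≈ 23.1 + j3.42 Ω

βl = 2π × 0.0875 = 31.5°
tan(βl) = tan(31.5°) = 0.613
Z_in = Z_0·(Z_L + jZ_0·tanβl)/(Z_0 + jZ_L·tanβl)
     = 50·(27.3 + j11.9)/(61.5 + j16.7)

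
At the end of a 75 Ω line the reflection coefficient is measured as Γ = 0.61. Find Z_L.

Z_L = Z_0·(1 + Γ)/(1 − Γ) = 75·(1.61)/(0.39)

Z_L ≈ 310 Ω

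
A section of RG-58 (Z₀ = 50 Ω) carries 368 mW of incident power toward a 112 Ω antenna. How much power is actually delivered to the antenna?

Γ = (112 − 50)/(112 + 50) = 0.383
|Γ|² = 0.146
P_refl = |Γ|²·P_inc = 53.9 mW, P_del = (1 − |Γ|²)·P_inc = 314 mW

P_delivered ≈ 314 mW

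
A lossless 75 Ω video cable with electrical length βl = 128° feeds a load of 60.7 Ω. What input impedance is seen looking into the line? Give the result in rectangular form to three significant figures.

Z_in ≈ 77.2 − j16 Ω

tan(βl) = tan(128°) = -1.28
Z_in = Z_0·(Z_L + jZ_0·tanβl)/(Z_0 + jZ_L·tanβl)
     = 75·(60.7 − j96)/(75 − j77.7)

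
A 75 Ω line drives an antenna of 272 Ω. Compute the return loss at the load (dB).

Γ = (272 − 75)/(272 + 75) = 0.568
RL = −20·log₁₀|Γ| = −20·log₁₀(0.568)

RL ≈ 4.92 dB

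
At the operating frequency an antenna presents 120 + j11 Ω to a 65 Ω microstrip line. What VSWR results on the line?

Γ = (Z_L − Z_0)/(Z_L + Z_0) = (55 + j11)/(185 + j11)
|Γ| = 56.1/185 = 0.303
VSWR = (1 + |Γ|)/(1 − |Γ|) = 1.3/0.697

VSWR ≈ 1.87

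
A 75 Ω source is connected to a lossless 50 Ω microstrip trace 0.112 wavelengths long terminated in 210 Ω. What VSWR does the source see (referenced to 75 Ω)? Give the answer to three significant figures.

βl = 2π × 0.112 = 40.3°
tan(βl) = 0.849
Z_in = Z_0·(Z_L + jZ_0·tanβl)/(Z_0 + jZ_L·tanβl) = 26.4 − j51.5 Ω
Γ_s = (Z_in − Z_s)/(Z_in + Z_s) = (-48.6 − j51.5)/(101 − j51.5), |Γ_s| = 0.623
VSWR = (1 + |Γ_s|)/(1 − |Γ_s|)

VSWR ≈ 4.31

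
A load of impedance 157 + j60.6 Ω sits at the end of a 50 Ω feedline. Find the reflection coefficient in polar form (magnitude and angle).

Γ = (Z_L − Z_0)/(Z_L + Z_0) = (107 + j60.6)/(207 + j60.6)
|Γ| = 123/216 = 0.57

Γ ≈ 0.57 ∠ 13.2°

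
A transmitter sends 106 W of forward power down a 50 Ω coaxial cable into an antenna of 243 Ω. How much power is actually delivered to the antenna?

Γ = (243 − 50)/(243 + 50) = 0.659
|Γ|² = 0.434
P_refl = |Γ|²·P_inc = 46 W, P_del = (1 − |Γ|²)·P_inc = 60 W

P_delivered ≈ 60 W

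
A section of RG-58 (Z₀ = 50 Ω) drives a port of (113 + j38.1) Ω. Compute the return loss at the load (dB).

Γ = (63 + j38.1)/(163 + j38.1), |Γ| = 0.44
RL = −20·log₁₀|Γ| = −20·log₁₀(0.44)

RL ≈ 7.13 dB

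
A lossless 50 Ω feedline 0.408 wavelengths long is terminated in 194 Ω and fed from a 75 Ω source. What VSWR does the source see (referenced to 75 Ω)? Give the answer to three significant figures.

VSWR ≈ 3.6

βl = 2π × 0.408 = 147°
tan(βl) = -0.652
Z_in = Z_0·(Z_L + jZ_0·tanβl)/(Z_0 + jZ_L·tanβl) = 37.3 + j61.9 Ω
Γ_s = (Z_in − Z_s)/(Z_in + Z_s) = (-37.7 + j61.9)/(112 + j61.9), |Γ_s| = 0.565
VSWR = (1 + |Γ_s|)/(1 − |Γ_s|)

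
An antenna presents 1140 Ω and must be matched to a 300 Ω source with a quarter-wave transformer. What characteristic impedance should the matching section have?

Z_qwt ≈ 585 Ω

Z_qwt = √(Z_0·R_L) = √(300 × 1140) = √342000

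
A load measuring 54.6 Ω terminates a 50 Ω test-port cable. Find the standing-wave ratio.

Γ = (54.6 − 50)/(54.6 + 50) = 0.044
VSWR = (1 + 0.044)/(1 − 0.044)

VSWR ≈ 1.09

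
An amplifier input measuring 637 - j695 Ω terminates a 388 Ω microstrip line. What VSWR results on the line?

VSWR ≈ 3.95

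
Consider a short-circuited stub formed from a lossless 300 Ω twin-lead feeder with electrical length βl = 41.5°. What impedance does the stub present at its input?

tan(βl) = 0.885
For a short-circuited stub, Z_in = jZ_0·tan(βl)

Z_in ≈ +j265 Ω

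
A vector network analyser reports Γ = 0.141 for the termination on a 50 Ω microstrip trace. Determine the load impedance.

Z_L = Z_0·(1 + Γ)/(1 − Γ) = 50·(1.14)/(0.859)

Z_L ≈ 66.4 Ω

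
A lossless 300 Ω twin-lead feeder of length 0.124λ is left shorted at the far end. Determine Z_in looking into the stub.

Z_in ≈ +j296 Ω

βl = 2π × 0.124 = 44.6°
tan(βl) = 0.988
For a shorted stub, Z_in = jZ_0·tan(βl)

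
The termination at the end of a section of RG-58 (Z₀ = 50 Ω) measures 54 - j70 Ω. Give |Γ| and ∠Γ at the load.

Γ = (Z_L − Z_0)/(Z_L + Z_0) = (4 − j70)/(104 − j70)
|Γ| = 70.1/125 = 0.559

Γ ≈ 0.559 ∠ -52.8°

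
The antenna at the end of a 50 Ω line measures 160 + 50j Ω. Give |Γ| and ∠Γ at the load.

Γ ≈ 0.56 ∠ 11.1°

Γ = (Z_L − Z_0)/(Z_L + Z_0) = (110 + j50)/(210 + j50)
|Γ| = 121/216 = 0.56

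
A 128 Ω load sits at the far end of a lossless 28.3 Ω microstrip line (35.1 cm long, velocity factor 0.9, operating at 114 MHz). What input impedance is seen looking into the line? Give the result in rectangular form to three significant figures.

λ = v/f = 0.9·c / 114 MHz = 2.37 m
βl = 2π·l/λ = 2π × 0.148 = 53.4°
tan(βl) = tan(53.4°) = 1.34
Z_in = Z_0·(Z_L + jZ_0·tanβl)/(Z_0 + jZ_L·tanβl)
     = 28.3·(128 + j38)/(28.3 + j172)

Z_in ≈ 9.46 − j19.5 Ω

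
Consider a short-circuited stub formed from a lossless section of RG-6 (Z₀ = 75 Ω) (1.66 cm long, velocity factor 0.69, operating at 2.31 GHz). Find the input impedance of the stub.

Z_in ≈ +j174 Ω

λ = v/f = 0.69·c / 2.31 GHz = 0.0896 m
βl = 2π·l/λ = 2π × 0.185 = 66.7°
tan(βl) = 2.32
For a short-circuited stub, Z_in = jZ_0·tan(βl)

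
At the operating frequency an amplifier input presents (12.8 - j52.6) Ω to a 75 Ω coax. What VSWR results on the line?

VSWR ≈ 8.8

Γ = (Z_L − Z_0)/(Z_L + Z_0) = (-62.2 − j52.6)/(87.8 − j52.6)
|Γ| = 81.5/102 = 0.796
VSWR = (1 + |Γ|)/(1 − |Γ|) = 1.8/0.204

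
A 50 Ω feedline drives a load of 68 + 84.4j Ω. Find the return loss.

Γ = (18 + j84.4)/(118 + j84.4), |Γ| = 0.595
RL = −20·log₁₀|Γ| = −20·log₁₀(0.595)

RL ≈ 4.51 dB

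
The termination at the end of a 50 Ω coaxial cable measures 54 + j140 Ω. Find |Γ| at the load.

Γ = (Z_L − Z_0)/(Z_L + Z_0) = (4 + j140)/(104 + j140)
|Γ| = 140/174

|Γ| ≈ 0.803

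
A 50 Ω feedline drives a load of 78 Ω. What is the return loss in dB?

RL ≈ 13.2 dB

Γ = (78 − 50)/(78 + 50) = 0.219
RL = −20·log₁₀|Γ| = −20·log₁₀(0.219)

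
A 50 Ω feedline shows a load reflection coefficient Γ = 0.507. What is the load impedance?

Z_L = Z_0·(1 + Γ)/(1 − Γ) = 50·(1.51)/(0.493)

Z_L ≈ 153 Ω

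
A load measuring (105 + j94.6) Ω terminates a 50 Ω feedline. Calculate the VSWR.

VSWR ≈ 4.03

Γ = (Z_L − Z_0)/(Z_L + Z_0) = (55 + j94.6)/(155 + j94.6)
|Γ| = 109/182 = 0.603
VSWR = (1 + |Γ|)/(1 − |Γ|) = 1.6/0.397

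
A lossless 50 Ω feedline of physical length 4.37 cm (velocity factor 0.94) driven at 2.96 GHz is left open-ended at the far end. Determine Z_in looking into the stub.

λ = v/f = 0.94·c / 2.96 GHz = 0.0953 m
βl = 2π·l/λ = 2π × 0.459 = 165°
tan(βl) = -0.266
For an open-ended stub, Z_in = −jZ_0·cot(βl) = −jZ_0/tan(βl)

Z_in ≈ +j188 Ω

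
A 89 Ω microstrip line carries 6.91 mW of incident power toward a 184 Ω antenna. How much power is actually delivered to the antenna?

Γ = (184 − 89)/(184 + 89) = 0.348
|Γ|² = 0.121
P_refl = |Γ|²·P_inc = 0.837 mW, P_del = (1 − |Γ|²)·P_inc = 6.07 mW

P_delivered ≈ 6.07 mW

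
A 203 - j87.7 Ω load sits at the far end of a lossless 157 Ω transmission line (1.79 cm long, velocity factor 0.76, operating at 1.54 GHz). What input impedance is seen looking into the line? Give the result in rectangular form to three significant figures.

Z_in ≈ 100 − j40.3 Ω

λ = v/f = 0.76·c / 1.54 GHz = 0.148 m
βl = 2π·l/λ = 2π × 0.121 = 43.5°
tan(βl) = tan(43.5°) = 0.95
Z_in = Z_0·(Z_L + jZ_0·tanβl)/(Z_0 + jZ_L·tanβl)
     = 157·(203 + j61.4)/(240 + j193)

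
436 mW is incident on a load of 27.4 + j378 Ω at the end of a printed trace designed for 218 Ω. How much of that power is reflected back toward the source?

|Γ| = |(-190.6 + j378)/(245.4 + j378)| = 0.939
|Γ|² = 0.882
P_refl = |Γ|²·P_inc = 385 mW, P_del = (1 − |Γ|²)·P_inc = 51.3 mW

P_reflected ≈ 385 mW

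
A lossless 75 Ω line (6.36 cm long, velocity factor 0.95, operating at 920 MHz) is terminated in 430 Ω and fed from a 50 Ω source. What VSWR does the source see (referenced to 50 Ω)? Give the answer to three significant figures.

λ = v/f = 0.95·c / 920 MHz = 0.31 m
βl = 2π·l/λ = 2π × 0.205 = 73.9°
tan(βl) = 3.47
Z_in = Z_0·(Z_L + jZ_0·tanβl)/(Z_0 + jZ_L·tanβl) = 14.1 − j20.9 Ω
Γ_s = (Z_in − Z_s)/(Z_in + Z_s) = (-35.9 − j20.9)/(64.1 − j20.9), |Γ_s| = 0.616
VSWR = (1 + |Γ_s|)/(1 − |Γ_s|)

VSWR ≈ 4.2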